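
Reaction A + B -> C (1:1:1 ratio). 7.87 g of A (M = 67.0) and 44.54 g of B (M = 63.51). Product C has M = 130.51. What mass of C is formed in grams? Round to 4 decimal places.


Find moles of each reactant; the smaller value is the limiting reagent in a 1:1:1 reaction, so moles_C equals moles of the limiter.
n_A = mass_A / M_A = 7.87 / 67.0 = 0.117463 mol
n_B = mass_B / M_B = 44.54 / 63.51 = 0.701307 mol
Limiting reagent: A (smaller), n_limiting = 0.117463 mol
mass_C = n_limiting * M_C = 0.117463 * 130.51
mass_C = 15.33009613 g, rounded to 4 dp:

15.3301 g


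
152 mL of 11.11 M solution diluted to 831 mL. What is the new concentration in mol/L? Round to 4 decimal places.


Dilution: M1*V1 = M2*V2, solve for M2.
M2 = M1*V1 / V2
M2 = 11.11 * 152 / 831
M2 = 1688.72 / 831
M2 = 2.03215403 mol/L, rounded to 4 dp:

2.0322 mol/L


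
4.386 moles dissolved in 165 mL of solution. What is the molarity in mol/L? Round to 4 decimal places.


Convert volume to liters: V_L = V_mL / 1000.
V_L = 165 / 1000 = 0.165 L
M = n / V_L = 4.386 / 0.165
M = 26.58181818 mol/L, rounded to 4 dp:

26.5818 mol/L


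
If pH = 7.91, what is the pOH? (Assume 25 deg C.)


At 25 deg C, pH + pOH = 14.
pOH = 14 - pH = 14 - 7.91
pOH = 6.09:

6.09


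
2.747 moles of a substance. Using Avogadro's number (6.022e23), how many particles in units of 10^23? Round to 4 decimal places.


N = n * NA, then divide by 1e23 for the requested units.
N / 1e23 = n * 6.022
N / 1e23 = 2.747 * 6.022
N / 1e23 = 16.542434, rounded to 4 dp:

16.5424


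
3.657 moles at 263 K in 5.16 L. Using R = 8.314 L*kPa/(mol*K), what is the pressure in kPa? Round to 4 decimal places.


PV = nRT, solve for P = nRT / V.
nRT = 3.657 * 8.314 * 263 = 7996.3304
P = 7996.3304 / 5.16
P = 1549.67643411 kPa, rounded to 4 dp:

1549.6764 kPa


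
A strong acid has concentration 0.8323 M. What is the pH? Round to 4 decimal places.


A strong acid dissociates completely, so [H+] equals the given concentration.
pH = -log10([H+]) = -log10(0.8323)
pH = 0.07972011, rounded to 4 dp:

0.0797


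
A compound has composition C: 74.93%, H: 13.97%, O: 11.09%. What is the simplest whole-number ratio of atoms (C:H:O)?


Assume 100 g of compound, divide each mass% by atomic mass to get moles, then normalize by the smallest to get a raw atom ratio.
Moles per 100 g: C: 74.93/12.011 = 6.2384, H: 13.97/1.008 = 13.8591, O: 11.09/15.999 = 0.6932
Raw ratio (divide by min = 0.6932): C: 9.0, H: 19.994, O: 1.0
Multiply by 1 to clear fractions: C: 9.0 ~= 9, H: 19.994 ~= 20, O: 1.0 ~= 1
Reduce by GCD to get the simplest whole-number ratio:

9:20:1


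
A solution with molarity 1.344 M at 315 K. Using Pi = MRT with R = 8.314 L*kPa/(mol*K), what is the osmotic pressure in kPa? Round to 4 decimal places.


Osmotic pressure (van't Hoff): Pi = M*R*T.
RT = 8.314 * 315 = 2618.91
Pi = 1.344 * 2618.91
Pi = 3519.81504 kPa, rounded to 4 dp:

3519.8150 kPa


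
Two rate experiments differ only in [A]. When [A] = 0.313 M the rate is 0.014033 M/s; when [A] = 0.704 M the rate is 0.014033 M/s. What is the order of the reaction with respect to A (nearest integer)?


Rate is proportional to [A]^n, so rate2/rate1 = ([A]2/[A]1)^n. Take logs to solve for n.
rate2/rate1 = 0.014033 / 0.014033 = 1.0
[A]2/[A]1 = 0.704 / 0.313 = 2.2492
n = ln(1.0) / ln(2.2492) = 0.0
Nearest integer order:

0


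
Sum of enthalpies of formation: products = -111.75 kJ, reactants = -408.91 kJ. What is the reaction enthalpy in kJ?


dH_rxn = sum(dH_f products) - sum(dH_f reactants)
dH_rxn = -111.75 - (-408.91)
dH_rxn = 297.16 kJ:

297.16 kJ


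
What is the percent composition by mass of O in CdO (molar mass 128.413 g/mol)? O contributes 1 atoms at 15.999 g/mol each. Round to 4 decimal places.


pct = 100 * (n_elem * M_elem) / M_total
mass_contribution = 1 * 15.999 = 15.999 g/mol
pct = 100 * 15.999 / 128.413
pct = 12.45901895 %, rounded to 4 dp:

12.4590 %


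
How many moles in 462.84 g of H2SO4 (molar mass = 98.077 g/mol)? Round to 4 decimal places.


n = mass / M
n = 462.84 / 98.077
n = 4.71914924 mol, rounded to 4 dp:

4.7191 mol


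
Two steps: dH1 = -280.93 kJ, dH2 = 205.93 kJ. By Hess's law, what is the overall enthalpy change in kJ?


Hess's law: enthalpy is a state function, so add the step enthalpies.
dH_total = dH1 + dH2 = -280.93 + (205.93)
dH_total = -75.0 kJ:

-75.00 kJ


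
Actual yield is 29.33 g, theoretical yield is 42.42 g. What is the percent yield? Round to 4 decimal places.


% yield = 100 * actual / theoretical
% yield = 100 * 29.33 / 42.42
% yield = 69.14191419 %, rounded to 4 dp:

69.1419 %


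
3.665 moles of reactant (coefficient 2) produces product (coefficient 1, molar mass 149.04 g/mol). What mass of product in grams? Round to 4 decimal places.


Use the coefficient ratio to convert reactant moles to product moles, then multiply by the product's molar mass.
moles_P = moles_R * (coeff_P / coeff_R) = 3.665 * (1/2) = 1.8325
mass_P = moles_P * M_P = 1.8325 * 149.04
mass_P = 273.1158 g, rounded to 4 dp:

273.1158 g


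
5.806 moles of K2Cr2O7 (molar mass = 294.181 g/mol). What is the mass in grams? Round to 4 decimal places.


mass = n * M
mass = 5.806 * 294.181
mass = 1708.014886 g, rounded to 4 dp:

1708.0149 g


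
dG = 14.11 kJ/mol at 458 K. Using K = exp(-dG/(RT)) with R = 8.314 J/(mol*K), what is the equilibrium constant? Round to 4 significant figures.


dG is in kJ/mol; multiply by 1000 to match R in J/(mol*K).
RT = 8.314 * 458 = 3807.812 J/mol
exponent = -dG*1000 / (RT) = -(14.11*1000) / 3807.812 = -3.70554008
K = exp(-3.70554008)
K = 0.024586935, rounded to 4 significant figures:

0.02459


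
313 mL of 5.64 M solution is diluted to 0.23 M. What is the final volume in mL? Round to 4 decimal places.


Dilution: M1*V1 = M2*V2, solve for V2.
V2 = M1*V1 / M2
V2 = 5.64 * 313 / 0.23
V2 = 1765.32 / 0.23
V2 = 7675.30434783 mL, rounded to 4 dp:

7675.3043 mL


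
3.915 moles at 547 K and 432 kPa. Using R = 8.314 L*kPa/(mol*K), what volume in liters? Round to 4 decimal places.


PV = nRT, solve for V = nRT / P.
nRT = 3.915 * 8.314 * 547 = 17804.4726
V = 17804.4726 / 432
V = 41.21405694 L, rounded to 4 dp:

41.2141 L


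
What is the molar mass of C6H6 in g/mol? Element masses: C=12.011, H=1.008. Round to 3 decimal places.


M = sum(count * atomic_mass) over atoms.
M = 6*12.011 + 6*1.008
M = 72.066 + 6.048
M = 78.114 g/mol, rounded to 3 dp:

78.114 g/mol


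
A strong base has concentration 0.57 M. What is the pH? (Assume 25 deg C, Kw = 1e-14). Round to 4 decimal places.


A strong base dissociates completely, so [OH-] equals the given concentration.
pOH = -log10([OH-]) = -log10(0.57) = 0.244125
pH = 14 - pOH = 14 - 0.244125
pH = 13.755875, rounded to 4 dp:

13.7559


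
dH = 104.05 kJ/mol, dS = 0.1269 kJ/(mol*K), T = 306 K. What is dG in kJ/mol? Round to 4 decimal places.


Gibbs: dG = dH - T*dS (consistent units, dS already in kJ/(mol*K)).
T*dS = 306 * 0.1269 = 38.8314
dG = 104.05 - (38.8314)
dG = 65.2186 kJ/mol, rounded to 4 dp:

65.2186 kJ/mol


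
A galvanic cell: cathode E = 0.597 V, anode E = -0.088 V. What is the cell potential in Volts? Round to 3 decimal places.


Standard cell potential: E_cell = E_cathode - E_anode.
E_cell = 0.597 - (-0.088)
E_cell = 0.685 V, rounded to 3 dp:

0.685 V


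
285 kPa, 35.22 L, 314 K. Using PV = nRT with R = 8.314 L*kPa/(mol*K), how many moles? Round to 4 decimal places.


PV = nRT, solve for n = PV / (RT).
PV = 285 * 35.22 = 10037.7
RT = 8.314 * 314 = 2610.596
n = 10037.7 / 2610.596
n = 3.84498406 mol, rounded to 4 dp:

3.8450 mol


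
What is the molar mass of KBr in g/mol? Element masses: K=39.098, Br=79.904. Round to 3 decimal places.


M = sum(count * atomic_mass) over atoms.
M = 1*39.098 + 1*79.904
M = 39.098 + 79.904
M = 119.002 g/mol, rounded to 3 dp:

119.002 g/mol


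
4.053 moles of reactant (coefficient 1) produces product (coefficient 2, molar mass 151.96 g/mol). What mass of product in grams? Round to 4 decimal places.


Use the coefficient ratio to convert reactant moles to product moles, then multiply by the product's molar mass.
moles_P = moles_R * (coeff_P / coeff_R) = 4.053 * (2/1) = 8.106
mass_P = moles_P * M_P = 8.106 * 151.96
mass_P = 1231.78776 g, rounded to 4 dp:

1231.7878 g


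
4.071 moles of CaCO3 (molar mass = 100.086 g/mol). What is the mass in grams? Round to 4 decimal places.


mass = n * M
mass = 4.071 * 100.086
mass = 407.450106 g, rounded to 4 dp:

407.4501 g


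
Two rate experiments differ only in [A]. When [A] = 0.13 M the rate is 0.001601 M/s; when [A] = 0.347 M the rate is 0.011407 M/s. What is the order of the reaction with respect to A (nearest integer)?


Rate is proportional to [A]^n, so rate2/rate1 = ([A]2/[A]1)^n. Take logs to solve for n.
rate2/rate1 = 0.011407 / 0.001601 = 7.1249
[A]2/[A]1 = 0.347 / 0.13 = 2.6692
n = ln(7.1249) / ln(2.6692) = 2.0
Nearest integer order:

2


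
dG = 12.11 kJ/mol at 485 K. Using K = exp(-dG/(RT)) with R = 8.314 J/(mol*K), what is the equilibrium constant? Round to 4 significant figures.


dG is in kJ/mol; multiply by 1000 to match R in J/(mol*K).
RT = 8.314 * 485 = 4032.29 J/mol
exponent = -dG*1000 / (RT) = -(12.11*1000) / 4032.29 = -3.00325621
K = exp(-3.00325621)
K = 0.049625215, rounded to 4 significant figures:

0.04963


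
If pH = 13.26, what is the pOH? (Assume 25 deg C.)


At 25 deg C, pH + pOH = 14.
pOH = 14 - pH = 14 - 13.26
pOH = 0.74:

0.74


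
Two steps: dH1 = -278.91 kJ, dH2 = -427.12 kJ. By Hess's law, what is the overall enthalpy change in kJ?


Hess's law: enthalpy is a state function, so add the step enthalpies.
dH_total = dH1 + dH2 = -278.91 + (-427.12)
dH_total = -706.03 kJ:

-706.03 kJ


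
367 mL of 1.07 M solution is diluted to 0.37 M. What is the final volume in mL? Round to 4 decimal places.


Dilution: M1*V1 = M2*V2, solve for V2.
V2 = M1*V1 / M2
V2 = 1.07 * 367 / 0.37
V2 = 392.69 / 0.37
V2 = 1061.32432432 mL, rounded to 4 dp:

1061.3243 mL


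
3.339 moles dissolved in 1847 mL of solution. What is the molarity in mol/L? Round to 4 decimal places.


Convert volume to liters: V_L = V_mL / 1000.
V_L = 1847 / 1000 = 1.847 L
M = n / V_L = 3.339 / 1.847
M = 1.80779643 mol/L, rounded to 4 dp:

1.8078 mol/L


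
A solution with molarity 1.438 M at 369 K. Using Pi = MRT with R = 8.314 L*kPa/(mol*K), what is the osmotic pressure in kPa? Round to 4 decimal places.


Osmotic pressure (van't Hoff): Pi = M*R*T.
RT = 8.314 * 369 = 3067.866
Pi = 1.438 * 3067.866
Pi = 4411.591308 kPa, rounded to 4 dp:

4411.5913 kPa


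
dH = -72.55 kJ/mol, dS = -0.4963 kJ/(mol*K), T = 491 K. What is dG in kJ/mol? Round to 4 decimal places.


Gibbs: dG = dH - T*dS (consistent units, dS already in kJ/(mol*K)).
T*dS = 491 * -0.4963 = -243.6833
dG = -72.55 - (-243.6833)
dG = 171.1333 kJ/mol, rounded to 4 dp:

171.1333 kJ/mol


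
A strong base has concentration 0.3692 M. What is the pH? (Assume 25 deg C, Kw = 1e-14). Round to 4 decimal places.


A strong base dissociates completely, so [OH-] equals the given concentration.
pOH = -log10([OH-]) = -log10(0.3692) = 0.432738
pH = 14 - pOH = 14 - 0.432738
pH = 13.567262, rounded to 4 dp:

13.5673


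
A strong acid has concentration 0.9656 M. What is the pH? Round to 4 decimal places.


A strong acid dissociates completely, so [H+] equals the given concentration.
pH = -log10([H+]) = -log10(0.9656)
pH = 0.01520274, rounded to 4 dp:

0.0152


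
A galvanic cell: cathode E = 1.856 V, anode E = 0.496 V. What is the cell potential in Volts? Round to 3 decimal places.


Standard cell potential: E_cell = E_cathode - E_anode.
E_cell = 1.856 - (0.496)
E_cell = 1.36 V, rounded to 3 dp:

1.360 V


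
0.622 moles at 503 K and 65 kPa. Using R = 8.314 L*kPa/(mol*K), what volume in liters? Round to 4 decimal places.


PV = nRT, solve for V = nRT / P.
nRT = 0.622 * 8.314 * 503 = 2601.1679
V = 2601.1679 / 65
V = 40.01796769 L, rounded to 4 dp:

40.0180 L


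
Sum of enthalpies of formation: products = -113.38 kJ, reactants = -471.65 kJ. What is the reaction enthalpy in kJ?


dH_rxn = sum(dH_f products) - sum(dH_f reactants)
dH_rxn = -113.38 - (-471.65)
dH_rxn = 358.27 kJ:

358.27 kJ


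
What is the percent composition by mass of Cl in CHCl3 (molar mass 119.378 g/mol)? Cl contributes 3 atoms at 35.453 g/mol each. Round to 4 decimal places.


pct = 100 * (n_elem * M_elem) / M_total
mass_contribution = 3 * 35.453 = 106.359 g/mol
pct = 100 * 106.359 / 119.378
pct = 89.09430548 %, rounded to 4 dp:

89.0943 %


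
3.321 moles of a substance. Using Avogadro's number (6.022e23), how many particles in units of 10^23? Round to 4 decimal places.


N = n * NA, then divide by 1e23 for the requested units.
N / 1e23 = n * 6.022
N / 1e23 = 3.321 * 6.022
N / 1e23 = 19.999062, rounded to 4 dp:

19.9991


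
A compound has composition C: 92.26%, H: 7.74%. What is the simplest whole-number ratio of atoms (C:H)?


Assume 100 g of compound, divide each mass% by atomic mass to get moles, then normalize by the smallest to get a raw atom ratio.
Moles per 100 g: C: 92.26/12.011 = 7.6813, H: 7.74/1.008 = 7.6786
Raw ratio (divide by min = 7.6786): C: 1.0, H: 1.0
Multiply by 1 to clear fractions: C: 1.0 ~= 1, H: 1.0 ~= 1
Reduce by GCD to get the simplest whole-number ratio:

1:1


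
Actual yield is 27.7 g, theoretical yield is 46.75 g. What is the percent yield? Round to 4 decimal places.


% yield = 100 * actual / theoretical
% yield = 100 * 27.7 / 46.75
% yield = 59.2513369 %, rounded to 4 dp:

59.2513 %


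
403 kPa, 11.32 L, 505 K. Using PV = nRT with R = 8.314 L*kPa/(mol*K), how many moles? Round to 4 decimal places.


PV = nRT, solve for n = PV / (RT).
PV = 403 * 11.32 = 4561.96
RT = 8.314 * 505 = 4198.57
n = 4561.96 / 4198.57
n = 1.0865509 mol, rounded to 4 dp:

1.0866 mol


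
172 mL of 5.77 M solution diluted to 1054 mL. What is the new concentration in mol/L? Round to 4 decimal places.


Dilution: M1*V1 = M2*V2, solve for M2.
M2 = M1*V1 / V2
M2 = 5.77 * 172 / 1054
M2 = 992.44 / 1054
M2 = 0.94159393 mol/L, rounded to 4 dp:

0.9416 mol/L


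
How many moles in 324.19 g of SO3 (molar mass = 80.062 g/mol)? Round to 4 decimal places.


n = mass / M
n = 324.19 / 80.062
n = 4.04923684 mol, rounded to 4 dp:

4.0492 mol


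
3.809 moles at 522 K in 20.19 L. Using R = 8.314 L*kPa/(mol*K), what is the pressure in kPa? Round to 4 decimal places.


PV = nRT, solve for P = nRT / V.
nRT = 3.809 * 8.314 * 522 = 16530.7096
P = 16530.7096 / 20.19
P = 818.75728579 kPa, rounded to 4 dp:

818.7573 kPa


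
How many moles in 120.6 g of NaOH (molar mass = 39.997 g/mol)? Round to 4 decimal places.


n = mass / M
n = 120.6 / 39.997
n = 3.01522614 mol, rounded to 4 dp:

3.0152 mol


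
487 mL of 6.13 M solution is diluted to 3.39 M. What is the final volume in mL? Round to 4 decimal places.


Dilution: M1*V1 = M2*V2, solve for V2.
V2 = M1*V1 / M2
V2 = 6.13 * 487 / 3.39
V2 = 2985.31 / 3.39
V2 = 880.62241888 mL, rounded to 4 dp:

880.6224 mL


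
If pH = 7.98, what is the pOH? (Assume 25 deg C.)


At 25 deg C, pH + pOH = 14.
pOH = 14 - pH = 14 - 7.98
pOH = 6.02:

6.02


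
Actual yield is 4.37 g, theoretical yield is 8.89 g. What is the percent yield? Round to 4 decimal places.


% yield = 100 * actual / theoretical
% yield = 100 * 4.37 / 8.89
% yield = 49.15635546 %, rounded to 4 dp:

49.1564 %


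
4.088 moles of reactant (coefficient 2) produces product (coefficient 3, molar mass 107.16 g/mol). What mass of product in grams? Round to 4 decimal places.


Use the coefficient ratio to convert reactant moles to product moles, then multiply by the product's molar mass.
moles_P = moles_R * (coeff_P / coeff_R) = 4.088 * (3/2) = 6.132
mass_P = moles_P * M_P = 6.132 * 107.16
mass_P = 657.10512 g, rounded to 4 dp:

657.1051 g


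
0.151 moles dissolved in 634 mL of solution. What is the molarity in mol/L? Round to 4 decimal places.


Convert volume to liters: V_L = V_mL / 1000.
V_L = 634 / 1000 = 0.634 L
M = n / V_L = 0.151 / 0.634
M = 0.23817035 mol/L, rounded to 4 dp:

0.2382 mol/L


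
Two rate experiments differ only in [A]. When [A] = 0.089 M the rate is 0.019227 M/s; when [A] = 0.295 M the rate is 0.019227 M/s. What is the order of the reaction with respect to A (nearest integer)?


Rate is proportional to [A]^n, so rate2/rate1 = ([A]2/[A]1)^n. Take logs to solve for n.
rate2/rate1 = 0.019227 / 0.019227 = 1.0
[A]2/[A]1 = 0.295 / 0.089 = 3.3146
n = ln(1.0) / ln(3.3146) = 0.0
Nearest integer order:

0


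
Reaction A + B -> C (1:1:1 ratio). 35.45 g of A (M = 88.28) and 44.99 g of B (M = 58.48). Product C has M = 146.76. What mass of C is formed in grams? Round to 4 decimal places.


Find moles of each reactant; the smaller value is the limiting reagent in a 1:1:1 reaction, so moles_C equals moles of the limiter.
n_A = mass_A / M_A = 35.45 / 88.28 = 0.401563 mol
n_B = mass_B / M_B = 44.99 / 58.48 = 0.769323 mol
Limiting reagent: A (smaller), n_limiting = 0.401563 mol
mass_C = n_limiting * M_C = 0.401563 * 146.76
mass_C = 58.93338588 g, rounded to 4 dp:

58.9334 g


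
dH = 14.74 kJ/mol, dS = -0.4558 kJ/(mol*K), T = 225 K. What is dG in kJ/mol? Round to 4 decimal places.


Gibbs: dG = dH - T*dS (consistent units, dS already in kJ/(mol*K)).
T*dS = 225 * -0.4558 = -102.555
dG = 14.74 - (-102.555)
dG = 117.295 kJ/mol, rounded to 4 dp:

117.2950 kJ/mol


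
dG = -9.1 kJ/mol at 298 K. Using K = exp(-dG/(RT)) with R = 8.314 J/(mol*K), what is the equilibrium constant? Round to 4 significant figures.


dG is in kJ/mol; multiply by 1000 to match R in J/(mol*K).
RT = 8.314 * 298 = 2477.572 J/mol
exponent = -dG*1000 / (RT) = -(-9.1*1000) / 2477.572 = 3.67295078
K = exp(3.67295078)
K = 39.367901, rounded to 4 significant figures:

39.37


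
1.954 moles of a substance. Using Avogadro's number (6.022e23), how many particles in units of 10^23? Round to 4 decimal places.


N = n * NA, then divide by 1e23 for the requested units.
N / 1e23 = n * 6.022
N / 1e23 = 1.954 * 6.022
N / 1e23 = 11.766988, rounded to 4 dp:

11.7670


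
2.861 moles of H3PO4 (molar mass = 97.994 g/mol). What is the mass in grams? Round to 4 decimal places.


mass = n * M
mass = 2.861 * 97.994
mass = 280.360834 g, rounded to 4 dp:

280.3608 g


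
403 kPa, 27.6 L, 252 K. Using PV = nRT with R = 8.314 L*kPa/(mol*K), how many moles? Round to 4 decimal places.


PV = nRT, solve for n = PV / (RT).
PV = 403 * 27.6 = 11122.8
RT = 8.314 * 252 = 2095.128
n = 11122.8 / 2095.128
n = 5.30888805 mol, rounded to 4 dp:

5.3089 mol


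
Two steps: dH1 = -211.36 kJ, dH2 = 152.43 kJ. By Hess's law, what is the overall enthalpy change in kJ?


Hess's law: enthalpy is a state function, so add the step enthalpies.
dH_total = dH1 + dH2 = -211.36 + (152.43)
dH_total = -58.93 kJ:

-58.93 kJ


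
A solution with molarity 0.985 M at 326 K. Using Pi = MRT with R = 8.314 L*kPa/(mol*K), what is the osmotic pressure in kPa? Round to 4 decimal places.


Osmotic pressure (van't Hoff): Pi = M*R*T.
RT = 8.314 * 326 = 2710.364
Pi = 0.985 * 2710.364
Pi = 2669.70854 kPa, rounded to 4 dp:

2669.7085 kPa


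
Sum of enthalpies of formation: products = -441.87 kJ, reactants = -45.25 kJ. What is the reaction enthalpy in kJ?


dH_rxn = sum(dH_f products) - sum(dH_f reactants)
dH_rxn = -441.87 - (-45.25)
dH_rxn = -396.62 kJ:

-396.62 kJ


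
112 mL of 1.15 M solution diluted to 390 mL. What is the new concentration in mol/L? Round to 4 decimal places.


Dilution: M1*V1 = M2*V2, solve for M2.
M2 = M1*V1 / V2
M2 = 1.15 * 112 / 390
M2 = 128.8 / 390
M2 = 0.33025641 mol/L, rounded to 4 dp:

0.3303 mol/L


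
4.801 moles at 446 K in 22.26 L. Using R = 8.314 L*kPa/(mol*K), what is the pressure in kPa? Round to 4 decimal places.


PV = nRT, solve for P = nRT / V.
nRT = 4.801 * 8.314 * 446 = 17802.3192
P = 17802.3192 / 22.26
P = 799.74479784 kPa, rounded to 4 dp:

799.7448 kPa


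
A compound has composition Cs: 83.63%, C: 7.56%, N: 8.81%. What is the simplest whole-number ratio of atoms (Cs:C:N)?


Assume 100 g of compound, divide each mass% by atomic mass to get moles, then normalize by the smallest to get a raw atom ratio.
Moles per 100 g: Cs: 83.63/132.905 = 0.6292, C: 7.56/12.011 = 0.6294, N: 8.81/14.007 = 0.629
Raw ratio (divide by min = 0.629): Cs: 1.0, C: 1.001, N: 1.0
Multiply by 1 to clear fractions: Cs: 1.0 ~= 1, C: 1.001 ~= 1, N: 1.0 ~= 1
Reduce by GCD to get the simplest whole-number ratio:

1:1:1


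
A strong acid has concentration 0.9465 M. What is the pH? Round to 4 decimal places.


A strong acid dissociates completely, so [H+] equals the given concentration.
pH = -log10([H+]) = -log10(0.9465)
pH = 0.02387938, rounded to 4 dp:

0.0239


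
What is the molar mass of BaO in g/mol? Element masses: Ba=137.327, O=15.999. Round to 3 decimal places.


M = sum(count * atomic_mass) over atoms.
M = 1*137.327 + 1*15.999
M = 137.327 + 15.999
M = 153.326 g/mol, rounded to 3 dp:

153.326 g/mol


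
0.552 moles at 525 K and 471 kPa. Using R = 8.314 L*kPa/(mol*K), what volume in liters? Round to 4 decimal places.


PV = nRT, solve for V = nRT / P.
nRT = 0.552 * 8.314 * 525 = 2409.3972
V = 2409.3972 / 471
V = 5.11549299 L, rounded to 4 dp:

5.1155 L


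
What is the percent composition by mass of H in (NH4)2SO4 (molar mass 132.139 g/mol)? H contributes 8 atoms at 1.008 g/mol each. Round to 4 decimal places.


pct = 100 * (n_elem * M_elem) / M_total
mass_contribution = 8 * 1.008 = 8.064 g/mol
pct = 100 * 8.064 / 132.139
pct = 6.10266462 %, rounded to 4 dp:

6.1027 %


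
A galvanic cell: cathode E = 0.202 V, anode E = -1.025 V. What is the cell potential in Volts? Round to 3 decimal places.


Standard cell potential: E_cell = E_cathode - E_anode.
E_cell = 0.202 - (-1.025)
E_cell = 1.227 V, rounded to 3 dp:

1.227 V


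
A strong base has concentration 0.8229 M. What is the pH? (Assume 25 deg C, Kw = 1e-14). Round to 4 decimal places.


A strong base dissociates completely, so [OH-] equals the given concentration.
pOH = -log10([OH-]) = -log10(0.8229) = 0.084653
pH = 14 - pOH = 14 - 0.084653
pH = 13.915347, rounded to 4 dp:

13.9153


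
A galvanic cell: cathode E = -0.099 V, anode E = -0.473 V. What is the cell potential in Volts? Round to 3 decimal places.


Standard cell potential: E_cell = E_cathode - E_anode.
E_cell = -0.099 - (-0.473)
E_cell = 0.374 V, rounded to 3 dp:

0.374 V


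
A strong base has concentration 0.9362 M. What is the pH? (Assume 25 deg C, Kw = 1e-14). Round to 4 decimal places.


A strong base dissociates completely, so [OH-] equals the given concentration.
pOH = -log10([OH-]) = -log10(0.9362) = 0.028631
pH = 14 - pOH = 14 - 0.028631
pH = 13.971369, rounded to 4 dp:

13.9714


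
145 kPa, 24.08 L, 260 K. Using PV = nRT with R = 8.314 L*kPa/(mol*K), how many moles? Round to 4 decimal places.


PV = nRT, solve for n = PV / (RT).
PV = 145 * 24.08 = 3491.6
RT = 8.314 * 260 = 2161.64
n = 3491.6 / 2161.64
n = 1.61525508 mol, rounded to 4 dp:

1.6153 mol


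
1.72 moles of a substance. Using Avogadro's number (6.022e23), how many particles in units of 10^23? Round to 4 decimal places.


N = n * NA, then divide by 1e23 for the requested units.
N / 1e23 = n * 6.022
N / 1e23 = 1.72 * 6.022
N / 1e23 = 10.35784, rounded to 4 dp:

10.3578


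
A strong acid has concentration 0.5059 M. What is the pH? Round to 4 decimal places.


A strong acid dissociates completely, so [H+] equals the given concentration.
pH = -log10([H+]) = -log10(0.5059)
pH = 0.29593532, rounded to 4 dp:

0.2959


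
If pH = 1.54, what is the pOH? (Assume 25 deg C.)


At 25 deg C, pH + pOH = 14.
pOH = 14 - pH = 14 - 1.54
pOH = 12.46:

12.46


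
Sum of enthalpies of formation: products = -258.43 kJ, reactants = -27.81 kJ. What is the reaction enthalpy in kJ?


dH_rxn = sum(dH_f products) - sum(dH_f reactants)
dH_rxn = -258.43 - (-27.81)
dH_rxn = -230.62 kJ:

-230.62 kJ


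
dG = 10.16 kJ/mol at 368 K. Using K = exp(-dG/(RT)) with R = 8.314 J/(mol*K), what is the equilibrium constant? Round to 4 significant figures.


dG is in kJ/mol; multiply by 1000 to match R in J/(mol*K).
RT = 8.314 * 368 = 3059.552 J/mol
exponent = -dG*1000 / (RT) = -(10.16*1000) / 3059.552 = -3.32074761
K = exp(-3.32074761)
K = 0.036125814, rounded to 4 significant figures:

0.03613


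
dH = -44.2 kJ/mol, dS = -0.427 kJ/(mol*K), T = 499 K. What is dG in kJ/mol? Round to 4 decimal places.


Gibbs: dG = dH - T*dS (consistent units, dS already in kJ/(mol*K)).
T*dS = 499 * -0.427 = -213.073
dG = -44.2 - (-213.073)
dG = 168.873 kJ/mol, rounded to 4 dp:

168.8730 kJ/mol


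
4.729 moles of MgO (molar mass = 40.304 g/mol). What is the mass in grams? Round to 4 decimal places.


mass = n * M
mass = 4.729 * 40.304
mass = 190.597616 g, rounded to 4 dp:

190.5976 g


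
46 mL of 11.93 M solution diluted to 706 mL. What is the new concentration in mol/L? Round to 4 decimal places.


Dilution: M1*V1 = M2*V2, solve for M2.
M2 = M1*V1 / V2
M2 = 11.93 * 46 / 706
M2 = 548.78 / 706
M2 = 0.77730878 mol/L, rounded to 4 dp:

0.7773 mol/L


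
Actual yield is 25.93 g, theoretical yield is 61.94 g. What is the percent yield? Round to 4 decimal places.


% yield = 100 * actual / theoretical
% yield = 100 * 25.93 / 61.94
% yield = 41.86309332 %, rounded to 4 dp:

41.8631 %


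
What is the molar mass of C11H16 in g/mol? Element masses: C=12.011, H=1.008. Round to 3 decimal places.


M = sum(count * atomic_mass) over atoms.
M = 11*12.011 + 16*1.008
M = 132.121 + 16.128
M = 148.249 g/mol, rounded to 3 dp:

148.249 g/mol


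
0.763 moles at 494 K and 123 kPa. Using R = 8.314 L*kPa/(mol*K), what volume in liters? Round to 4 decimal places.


PV = nRT, solve for V = nRT / P.
nRT = 0.763 * 8.314 * 494 = 3133.7295
V = 3133.7295 / 123
V = 25.47747561 L, rounded to 4 dp:

25.4775 L


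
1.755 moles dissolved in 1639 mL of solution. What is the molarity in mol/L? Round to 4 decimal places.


Convert volume to liters: V_L = V_mL / 1000.
V_L = 1639 / 1000 = 1.639 L
M = n / V_L = 1.755 / 1.639
M = 1.07077486 mol/L, rounded to 4 dp:

1.0708 mol/L


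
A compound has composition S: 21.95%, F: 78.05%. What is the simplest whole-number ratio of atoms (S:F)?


Assume 100 g of compound, divide each mass% by atomic mass to get moles, then normalize by the smallest to get a raw atom ratio.
Moles per 100 g: S: 21.95/32.065 = 0.6845, F: 78.05/18.998 = 4.1083
Raw ratio (divide by min = 0.6845): S: 1.0, F: 6.002
Multiply by 1 to clear fractions: S: 1.0 ~= 1, F: 6.002 ~= 6
Reduce by GCD to get the simplest whole-number ratio:

1:6


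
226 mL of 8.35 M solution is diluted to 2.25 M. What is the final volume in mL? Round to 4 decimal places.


Dilution: M1*V1 = M2*V2, solve for V2.
V2 = M1*V1 / M2
V2 = 8.35 * 226 / 2.25
V2 = 1887.1 / 2.25
V2 = 838.71111111 mL, rounded to 4 dp:

838.7111 mL


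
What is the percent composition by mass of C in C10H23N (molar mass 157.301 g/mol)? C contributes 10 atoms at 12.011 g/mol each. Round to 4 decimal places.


pct = 100 * (n_elem * M_elem) / M_total
mass_contribution = 10 * 12.011 = 120.11 g/mol
pct = 100 * 120.11 / 157.301
pct = 76.35679366 %, rounded to 4 dp:

76.3568 %


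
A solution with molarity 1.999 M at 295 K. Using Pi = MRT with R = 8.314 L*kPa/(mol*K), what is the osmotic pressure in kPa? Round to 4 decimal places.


Osmotic pressure (van't Hoff): Pi = M*R*T.
RT = 8.314 * 295 = 2452.63
Pi = 1.999 * 2452.63
Pi = 4902.80737 kPa, rounded to 4 dp:

4902.8074 kPa


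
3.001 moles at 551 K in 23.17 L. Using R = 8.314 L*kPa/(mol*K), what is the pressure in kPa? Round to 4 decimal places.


PV = nRT, solve for P = nRT / V.
nRT = 3.001 * 8.314 * 551 = 13747.623
P = 13747.623 / 23.17
P = 593.33720328 kPa, rounded to 4 dp:

593.3372 kPa


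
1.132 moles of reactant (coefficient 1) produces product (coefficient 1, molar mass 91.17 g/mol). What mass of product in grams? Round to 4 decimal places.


Use the coefficient ratio to convert reactant moles to product moles, then multiply by the product's molar mass.
moles_P = moles_R * (coeff_P / coeff_R) = 1.132 * (1/1) = 1.132
mass_P = moles_P * M_P = 1.132 * 91.17
mass_P = 103.20444 g, rounded to 4 dp:

103.2044 g


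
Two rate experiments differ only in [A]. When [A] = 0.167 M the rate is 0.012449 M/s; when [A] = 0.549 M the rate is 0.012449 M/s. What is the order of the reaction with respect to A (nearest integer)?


Rate is proportional to [A]^n, so rate2/rate1 = ([A]2/[A]1)^n. Take logs to solve for n.
rate2/rate1 = 0.012449 / 0.012449 = 1.0
[A]2/[A]1 = 0.549 / 0.167 = 3.2874
n = ln(1.0) / ln(3.2874) = 0.0
Nearest integer order:

0


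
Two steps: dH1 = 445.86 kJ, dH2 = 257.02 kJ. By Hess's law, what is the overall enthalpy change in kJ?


Hess's law: enthalpy is a state function, so add the step enthalpies.
dH_total = dH1 + dH2 = 445.86 + (257.02)
dH_total = 702.88 kJ:

702.88 kJ


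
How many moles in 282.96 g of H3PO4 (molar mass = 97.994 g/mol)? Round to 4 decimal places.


n = mass / M
n = 282.96 / 97.994
n = 2.88752373 mol, rounded to 4 dp:

2.8875 mol


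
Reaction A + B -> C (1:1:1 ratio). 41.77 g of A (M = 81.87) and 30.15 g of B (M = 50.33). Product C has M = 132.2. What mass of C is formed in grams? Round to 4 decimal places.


Find moles of each reactant; the smaller value is the limiting reagent in a 1:1:1 reaction, so moles_C equals moles of the limiter.
n_A = mass_A / M_A = 41.77 / 81.87 = 0.510199 mol
n_B = mass_B / M_B = 30.15 / 50.33 = 0.599046 mol
Limiting reagent: A (smaller), n_limiting = 0.510199 mol
mass_C = n_limiting * M_C = 0.510199 * 132.2
mass_C = 67.4483078 g, rounded to 4 dp:

67.4483 g


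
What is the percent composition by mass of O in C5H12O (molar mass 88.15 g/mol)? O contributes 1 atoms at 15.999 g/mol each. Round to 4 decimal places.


pct = 100 * (n_elem * M_elem) / M_total
mass_contribution = 1 * 15.999 = 15.999 g/mol
pct = 100 * 15.999 / 88.15
pct = 18.14974475 %, rounded to 4 dp:

18.1497 %


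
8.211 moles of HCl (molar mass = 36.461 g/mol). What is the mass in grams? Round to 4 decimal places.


mass = n * M
mass = 8.211 * 36.461
mass = 299.381271 g, rounded to 4 dp:

299.3813 g


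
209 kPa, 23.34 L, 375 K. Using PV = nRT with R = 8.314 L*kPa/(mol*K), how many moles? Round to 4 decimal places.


PV = nRT, solve for n = PV / (RT).
PV = 209 * 23.34 = 4878.06
RT = 8.314 * 375 = 3117.75
n = 4878.06 / 3117.75
n = 1.56460909 mol, rounded to 4 dp:

1.5646 mol


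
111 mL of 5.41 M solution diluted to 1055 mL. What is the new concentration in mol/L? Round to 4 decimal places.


Dilution: M1*V1 = M2*V2, solve for M2.
M2 = M1*V1 / V2
M2 = 5.41 * 111 / 1055
M2 = 600.51 / 1055
M2 = 0.56920379 mol/L, rounded to 4 dp:

0.5692 mol/L


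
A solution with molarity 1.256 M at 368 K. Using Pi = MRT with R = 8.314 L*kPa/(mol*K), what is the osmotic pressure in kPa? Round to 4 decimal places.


Osmotic pressure (van't Hoff): Pi = M*R*T.
RT = 8.314 * 368 = 3059.552
Pi = 1.256 * 3059.552
Pi = 3842.797312 kPa, rounded to 4 dp:

3842.7973 kPa


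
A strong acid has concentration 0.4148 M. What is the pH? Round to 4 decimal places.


A strong acid dissociates completely, so [H+] equals the given concentration.
pH = -log10([H+]) = -log10(0.4148)
pH = 0.38216125, rounded to 4 dp:

0.3822


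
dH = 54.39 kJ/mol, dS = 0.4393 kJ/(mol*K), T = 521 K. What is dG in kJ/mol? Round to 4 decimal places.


Gibbs: dG = dH - T*dS (consistent units, dS already in kJ/(mol*K)).
T*dS = 521 * 0.4393 = 228.8753
dG = 54.39 - (228.8753)
dG = -174.4853 kJ/mol, rounded to 4 dp:

-174.4853 kJ/mol


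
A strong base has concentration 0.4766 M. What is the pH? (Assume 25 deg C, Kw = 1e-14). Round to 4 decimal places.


A strong base dissociates completely, so [OH-] equals the given concentration.
pOH = -log10([OH-]) = -log10(0.4766) = 0.321846
pH = 14 - pOH = 14 - 0.321846
pH = 13.678154, rounded to 4 dp:

13.6782


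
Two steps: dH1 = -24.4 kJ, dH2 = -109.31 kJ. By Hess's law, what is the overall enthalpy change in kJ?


Hess's law: enthalpy is a state function, so add the step enthalpies.
dH_total = dH1 + dH2 = -24.4 + (-109.31)
dH_total = -133.71 kJ:

-133.71 kJ


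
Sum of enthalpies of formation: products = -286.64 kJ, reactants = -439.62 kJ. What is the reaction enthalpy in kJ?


dH_rxn = sum(dH_f products) - sum(dH_f reactants)
dH_rxn = -286.64 - (-439.62)
dH_rxn = 152.98 kJ:

152.98 kJ


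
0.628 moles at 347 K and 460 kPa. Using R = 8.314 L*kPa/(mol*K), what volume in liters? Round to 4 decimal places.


PV = nRT, solve for V = nRT / P.
nRT = 0.628 * 8.314 * 347 = 1811.7536
V = 1811.7536 / 460
V = 3.93859478 L, rounded to 4 dp:

3.9386 L


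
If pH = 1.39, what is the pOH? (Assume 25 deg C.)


At 25 deg C, pH + pOH = 14.
pOH = 14 - pH = 14 - 1.39
pOH = 12.61:

12.61


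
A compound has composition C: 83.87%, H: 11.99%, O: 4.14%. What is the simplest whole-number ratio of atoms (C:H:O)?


Assume 100 g of compound, divide each mass% by atomic mass to get moles, then normalize by the smallest to get a raw atom ratio.
Moles per 100 g: C: 83.87/12.011 = 6.9828, H: 11.99/1.008 = 11.8948, O: 4.14/15.999 = 0.2588
Raw ratio (divide by min = 0.2588): C: 26.985, H: 45.968, O: 1.0
Multiply by 1 to clear fractions: C: 26.985 ~= 27, H: 45.968 ~= 46, O: 1.0 ~= 1
Reduce by GCD to get the simplest whole-number ratio:

27:46:1


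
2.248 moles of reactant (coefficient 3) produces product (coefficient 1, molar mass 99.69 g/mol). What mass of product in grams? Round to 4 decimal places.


Use the coefficient ratio to convert reactant moles to product moles, then multiply by the product's molar mass.
moles_P = moles_R * (coeff_P / coeff_R) = 2.248 * (1/3) = 0.749333
mass_P = moles_P * M_P = 0.749333 * 99.69
mass_P = 74.70100677 g, rounded to 4 dp:

74.7010 g


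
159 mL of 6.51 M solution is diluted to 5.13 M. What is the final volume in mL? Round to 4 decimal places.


Dilution: M1*V1 = M2*V2, solve for V2.
V2 = M1*V1 / M2
V2 = 6.51 * 159 / 5.13
V2 = 1035.09 / 5.13
V2 = 201.77192982 mL, rounded to 4 dp:

201.7719 mL


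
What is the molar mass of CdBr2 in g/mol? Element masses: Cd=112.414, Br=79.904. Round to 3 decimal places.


M = sum(count * atomic_mass) over atoms.
M = 1*112.414 + 2*79.904
M = 112.414 + 159.808
M = 272.222 g/mol, rounded to 3 dp:

272.222 g/mol


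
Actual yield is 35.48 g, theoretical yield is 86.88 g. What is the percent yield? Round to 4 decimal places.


% yield = 100 * actual / theoretical
% yield = 100 * 35.48 / 86.88
% yield = 40.83793738 %, rounded to 4 dp:

40.8379 %


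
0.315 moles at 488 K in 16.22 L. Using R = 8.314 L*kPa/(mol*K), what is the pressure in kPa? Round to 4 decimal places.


PV = nRT, solve for P = nRT / V.
nRT = 0.315 * 8.314 * 488 = 1278.0281
P = 1278.0281 / 16.22
P = 78.79334772 kPa, rounded to 4 dp:

78.7933 kPa


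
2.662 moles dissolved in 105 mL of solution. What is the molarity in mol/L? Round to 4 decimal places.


Convert volume to liters: V_L = V_mL / 1000.
V_L = 105 / 1000 = 0.105 L
M = n / V_L = 2.662 / 0.105
M = 25.35238095 mol/L, rounded to 4 dp:

25.3524 mol/L


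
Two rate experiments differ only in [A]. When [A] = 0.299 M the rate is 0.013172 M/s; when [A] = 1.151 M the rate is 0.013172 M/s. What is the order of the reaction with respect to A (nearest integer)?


Rate is proportional to [A]^n, so rate2/rate1 = ([A]2/[A]1)^n. Take logs to solve for n.
rate2/rate1 = 0.013172 / 0.013172 = 1.0
[A]2/[A]1 = 1.151 / 0.299 = 3.8495
n = ln(1.0) / ln(3.8495) = 0.0
Nearest integer order:

0


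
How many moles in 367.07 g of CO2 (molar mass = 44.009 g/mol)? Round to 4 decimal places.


n = mass / M
n = 367.07 / 44.009
n = 8.34079393 mol, rounded to 4 dp:

8.3408 mol


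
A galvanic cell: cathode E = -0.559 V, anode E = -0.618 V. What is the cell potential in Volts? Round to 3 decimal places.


Standard cell potential: E_cell = E_cathode - E_anode.
E_cell = -0.559 - (-0.618)
E_cell = 0.059 V, rounded to 3 dp:

0.059 V


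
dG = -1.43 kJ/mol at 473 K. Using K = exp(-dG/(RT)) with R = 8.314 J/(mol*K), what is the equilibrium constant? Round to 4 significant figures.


dG is in kJ/mol; multiply by 1000 to match R in J/(mol*K).
RT = 8.314 * 473 = 3932.522 J/mol
exponent = -dG*1000 / (RT) = -(-1.43*1000) / 3932.522 = 0.36363433
K = exp(0.36363433)
K = 1.4385481, rounded to 4 significant figures:

1.439


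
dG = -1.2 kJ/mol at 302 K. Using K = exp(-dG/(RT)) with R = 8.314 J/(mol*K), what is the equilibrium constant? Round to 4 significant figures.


dG is in kJ/mol; multiply by 1000 to match R in J/(mol*K).
RT = 8.314 * 302 = 2510.828 J/mol
exponent = -dG*1000 / (RT) = -(-1.2*1000) / 2510.828 = 0.47792999
K = exp(0.47792999)
K = 1.6127326, rounded to 4 significant figures:

1.613


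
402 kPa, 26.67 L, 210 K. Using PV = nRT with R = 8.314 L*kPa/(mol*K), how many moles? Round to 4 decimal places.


PV = nRT, solve for n = PV / (RT).
PV = 402 * 26.67 = 10721.34
RT = 8.314 * 210 = 1745.94
n = 10721.34 / 1745.94
n = 6.14072649 mol, rounded to 4 dp:

6.1407 mol


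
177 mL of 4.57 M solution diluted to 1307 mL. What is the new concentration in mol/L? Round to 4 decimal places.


Dilution: M1*V1 = M2*V2, solve for M2.
M2 = M1*V1 / V2
M2 = 4.57 * 177 / 1307
M2 = 808.89 / 1307
M2 = 0.61889059 mol/L, rounded to 4 dp:

0.6189 mol/L


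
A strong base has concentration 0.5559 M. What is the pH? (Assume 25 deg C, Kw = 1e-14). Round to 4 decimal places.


A strong base dissociates completely, so [OH-] equals the given concentration.
pOH = -log10([OH-]) = -log10(0.5559) = 0.255003
pH = 14 - pOH = 14 - 0.255003
pH = 13.744997, rounded to 4 dp:

13.7450


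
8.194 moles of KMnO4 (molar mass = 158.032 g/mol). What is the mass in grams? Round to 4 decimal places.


mass = n * M
mass = 8.194 * 158.032
mass = 1294.914208 g, rounded to 4 dp:

1294.9142 g


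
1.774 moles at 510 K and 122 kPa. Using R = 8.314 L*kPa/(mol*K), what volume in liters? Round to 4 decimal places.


PV = nRT, solve for V = nRT / P.
nRT = 1.774 * 8.314 * 510 = 7522.0084
V = 7522.0084 / 122
V = 61.65580656 L, rounded to 4 dp:

61.6558 L


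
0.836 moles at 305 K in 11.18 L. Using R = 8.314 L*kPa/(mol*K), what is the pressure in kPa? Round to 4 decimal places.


PV = nRT, solve for P = nRT / V.
nRT = 0.836 * 8.314 * 305 = 2119.9037
P = 2119.9037 / 11.18
P = 189.61571556 kPa, rounded to 4 dp:

189.6157 kPa


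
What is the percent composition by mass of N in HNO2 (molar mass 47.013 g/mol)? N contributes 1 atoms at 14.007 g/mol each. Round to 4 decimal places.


pct = 100 * (n_elem * M_elem) / M_total
mass_contribution = 1 * 14.007 = 14.007 g/mol
pct = 100 * 14.007 / 47.013
pct = 29.7938868 %, rounded to 4 dp:

29.7939 %


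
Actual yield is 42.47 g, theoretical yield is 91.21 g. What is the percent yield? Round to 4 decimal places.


% yield = 100 * actual / theoretical
% yield = 100 * 42.47 / 91.21
% yield = 46.56287688 %, rounded to 4 dp:

46.5629 %


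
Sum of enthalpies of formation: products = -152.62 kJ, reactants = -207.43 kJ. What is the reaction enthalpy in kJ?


dH_rxn = sum(dH_f products) - sum(dH_f reactants)
dH_rxn = -152.62 - (-207.43)
dH_rxn = 54.81 kJ:

54.81 kJ


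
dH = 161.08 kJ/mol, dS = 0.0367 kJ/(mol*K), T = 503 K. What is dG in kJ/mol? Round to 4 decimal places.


Gibbs: dG = dH - T*dS (consistent units, dS already in kJ/(mol*K)).
T*dS = 503 * 0.0367 = 18.4601
dG = 161.08 - (18.4601)
dG = 142.6199 kJ/mol, rounded to 4 dp:

142.6199 kJ/mol


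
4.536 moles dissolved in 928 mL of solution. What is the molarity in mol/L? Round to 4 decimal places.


Convert volume to liters: V_L = V_mL / 1000.
V_L = 928 / 1000 = 0.928 L
M = n / V_L = 4.536 / 0.928
M = 4.88793103 mol/L, rounded to 4 dp:

4.8879 mol/L


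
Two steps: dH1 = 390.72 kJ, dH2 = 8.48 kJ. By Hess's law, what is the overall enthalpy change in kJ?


Hess's law: enthalpy is a state function, so add the step enthalpies.
dH_total = dH1 + dH2 = 390.72 + (8.48)
dH_total = 399.2 kJ:

399.20 kJ
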